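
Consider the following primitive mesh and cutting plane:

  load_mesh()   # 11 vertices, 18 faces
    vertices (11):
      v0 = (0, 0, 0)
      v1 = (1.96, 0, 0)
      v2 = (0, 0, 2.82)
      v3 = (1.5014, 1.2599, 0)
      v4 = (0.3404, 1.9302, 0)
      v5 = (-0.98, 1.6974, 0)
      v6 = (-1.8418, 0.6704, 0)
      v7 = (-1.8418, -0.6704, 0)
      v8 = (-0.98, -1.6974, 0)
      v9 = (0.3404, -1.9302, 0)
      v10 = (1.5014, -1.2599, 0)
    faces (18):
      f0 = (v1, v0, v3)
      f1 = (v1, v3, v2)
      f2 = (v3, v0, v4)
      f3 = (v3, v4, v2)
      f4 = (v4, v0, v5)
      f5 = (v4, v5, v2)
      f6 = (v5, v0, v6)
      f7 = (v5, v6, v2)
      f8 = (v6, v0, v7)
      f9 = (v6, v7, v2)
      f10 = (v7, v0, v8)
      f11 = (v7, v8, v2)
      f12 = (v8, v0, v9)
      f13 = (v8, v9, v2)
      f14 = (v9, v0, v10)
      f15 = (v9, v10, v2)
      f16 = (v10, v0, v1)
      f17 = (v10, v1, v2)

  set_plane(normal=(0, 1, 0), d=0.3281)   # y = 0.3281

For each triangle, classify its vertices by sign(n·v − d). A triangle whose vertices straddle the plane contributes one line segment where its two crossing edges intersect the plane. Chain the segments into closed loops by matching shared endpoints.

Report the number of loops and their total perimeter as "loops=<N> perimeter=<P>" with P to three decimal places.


Straddling triangles (10 of 18):
  (v1,v0,v3) [--+] → (0.390991, 0.3281, 0)–(1.84057, 0.3281, 0)  len=1.4496
  (v1,v3,v2) [-+-] → (1.84057, 0.3281, 0)–(0.390991, 0.3281, 2.08562)  len=2.5399
  (v3,v0,v4) [+-+] → (0.390991, 0.3281, 0)–(0.057862, 0.3281, 0)  len=0.3331
  (v3,v4,v2) [++-] → (0.057862, 0.3281, 2.34065)–(0.390991, 0.3281, 2.08562)  len=0.4195
  (v4,v0,v5) [+-+] → (0.057862, 0.3281, 0)–(-0.18943, 0.3281, 0)  len=0.2473
  (v4,v5,v2) [++-] → (-0.18943, 0.3281, 2.27491)–(0.057862, 0.3281, 2.34065)  len=0.2559
  (v5,v0,v6) [+-+] → (-0.18943, 0.3281, 0)–(-0.901394, 0.3281, 0)  len=0.7120
  (v5,v6,v2) [++-] → (-0.901394, 0.3281, 1.43987)–(-0.18943, 0.3281, 2.27491)  len=1.0974
  (v6,v0,v7) [+--] → (-0.901394, 0.3281, 0)–(-1.8418, 0.3281, 0)  len=0.9404
  (v6,v7,v2) [+--] → (-1.8418, 0.3281, 0)–(-0.901394, 0.3281, 1.43987)  len=1.7198

Chained into 1 loop(s):
  loop 1: 10 segments, perimeter = 9.7148
Total perimeter = 9.715

loops=1 perimeter=9.715


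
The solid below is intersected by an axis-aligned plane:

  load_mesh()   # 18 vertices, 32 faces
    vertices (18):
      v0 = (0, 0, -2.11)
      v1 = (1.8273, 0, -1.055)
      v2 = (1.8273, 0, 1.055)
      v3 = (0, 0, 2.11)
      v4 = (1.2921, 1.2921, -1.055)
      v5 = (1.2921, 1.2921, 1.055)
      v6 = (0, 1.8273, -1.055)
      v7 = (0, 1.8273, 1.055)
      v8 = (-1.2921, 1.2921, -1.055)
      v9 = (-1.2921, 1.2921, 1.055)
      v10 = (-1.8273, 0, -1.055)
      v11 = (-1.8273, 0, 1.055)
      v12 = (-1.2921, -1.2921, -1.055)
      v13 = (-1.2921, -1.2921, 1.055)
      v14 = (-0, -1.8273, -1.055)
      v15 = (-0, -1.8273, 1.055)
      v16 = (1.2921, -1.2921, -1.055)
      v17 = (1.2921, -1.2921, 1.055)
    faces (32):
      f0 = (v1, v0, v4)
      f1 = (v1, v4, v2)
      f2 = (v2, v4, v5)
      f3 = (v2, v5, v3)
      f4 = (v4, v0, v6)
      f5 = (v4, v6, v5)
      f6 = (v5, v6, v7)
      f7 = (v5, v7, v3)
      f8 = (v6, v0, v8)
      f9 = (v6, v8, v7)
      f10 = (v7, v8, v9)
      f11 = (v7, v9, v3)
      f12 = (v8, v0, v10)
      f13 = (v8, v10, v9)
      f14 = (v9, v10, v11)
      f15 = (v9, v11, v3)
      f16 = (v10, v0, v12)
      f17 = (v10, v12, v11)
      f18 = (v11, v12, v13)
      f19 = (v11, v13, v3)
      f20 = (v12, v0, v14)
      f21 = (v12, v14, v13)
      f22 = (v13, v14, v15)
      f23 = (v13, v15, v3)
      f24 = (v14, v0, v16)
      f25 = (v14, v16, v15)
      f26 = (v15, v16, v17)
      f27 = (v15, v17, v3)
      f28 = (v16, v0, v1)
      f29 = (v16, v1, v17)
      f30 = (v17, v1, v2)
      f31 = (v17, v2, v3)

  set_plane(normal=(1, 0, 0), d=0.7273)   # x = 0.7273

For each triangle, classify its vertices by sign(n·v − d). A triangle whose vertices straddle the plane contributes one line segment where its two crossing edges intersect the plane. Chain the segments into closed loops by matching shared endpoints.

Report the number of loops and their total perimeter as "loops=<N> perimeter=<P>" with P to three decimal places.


loops=1 perimeter=10.900

Straddling triangles (12 of 32):
  (v1,v0,v4) [+-+] → (0.7273, 0, -1.69009)–(0.7273, 0.7273, -1.51616)  len=0.7478
  (v2,v5,v3) [++-] → (0.7273, 0.7273, 1.51616)–(0.7273, 0, 1.69009)  len=0.7478
  (v4,v0,v6) [+--] → (0.7273, 0.7273, -1.51616)–(0.7273, 1.52605, -1.055)  len=0.9223
  (v4,v6,v5) [+-+] → (0.7273, 1.52605, -1.055)–(0.7273, 1.52605, 0.132681)  len=1.1877
  (v5,v6,v7) [+--] → (0.7273, 1.52605, 0.132681)–(0.7273, 1.52605, 1.055)  len=0.9223
  (v5,v7,v3) [+--] → (0.7273, 1.52605, 1.055)–(0.7273, 0.7273, 1.51616)  len=0.9223
  (v14,v0,v16) [--+] → (0.7273, -0.7273, -1.51616)–(0.7273, -1.52605, -1.055)  len=0.9223
  (v14,v16,v15) [-+-] → (0.7273, -1.52605, -1.055)–(0.7273, -1.52605, -0.132681)  len=0.9223
  (v15,v16,v17) [-++] → (0.7273, -1.52605, -0.132681)–(0.7273, -1.52605, 1.055)  len=1.1877
  (v15,v17,v3) [-+-] → (0.7273, -1.52605, 1.055)–(0.7273, -0.7273, 1.51616)  len=0.9223
  (v16,v0,v1) [+-+] → (0.7273, -0.7273, -1.51616)–(0.7273, 0, -1.69009)  len=0.7478
  (v17,v2,v3) [++-] → (0.7273, 0, 1.69009)–(0.7273, -0.7273, 1.51616)  len=0.7478

Chained into 1 loop(s):
  loop 1: 12 segments, perimeter = 10.9005
Total perimeter = 10.900


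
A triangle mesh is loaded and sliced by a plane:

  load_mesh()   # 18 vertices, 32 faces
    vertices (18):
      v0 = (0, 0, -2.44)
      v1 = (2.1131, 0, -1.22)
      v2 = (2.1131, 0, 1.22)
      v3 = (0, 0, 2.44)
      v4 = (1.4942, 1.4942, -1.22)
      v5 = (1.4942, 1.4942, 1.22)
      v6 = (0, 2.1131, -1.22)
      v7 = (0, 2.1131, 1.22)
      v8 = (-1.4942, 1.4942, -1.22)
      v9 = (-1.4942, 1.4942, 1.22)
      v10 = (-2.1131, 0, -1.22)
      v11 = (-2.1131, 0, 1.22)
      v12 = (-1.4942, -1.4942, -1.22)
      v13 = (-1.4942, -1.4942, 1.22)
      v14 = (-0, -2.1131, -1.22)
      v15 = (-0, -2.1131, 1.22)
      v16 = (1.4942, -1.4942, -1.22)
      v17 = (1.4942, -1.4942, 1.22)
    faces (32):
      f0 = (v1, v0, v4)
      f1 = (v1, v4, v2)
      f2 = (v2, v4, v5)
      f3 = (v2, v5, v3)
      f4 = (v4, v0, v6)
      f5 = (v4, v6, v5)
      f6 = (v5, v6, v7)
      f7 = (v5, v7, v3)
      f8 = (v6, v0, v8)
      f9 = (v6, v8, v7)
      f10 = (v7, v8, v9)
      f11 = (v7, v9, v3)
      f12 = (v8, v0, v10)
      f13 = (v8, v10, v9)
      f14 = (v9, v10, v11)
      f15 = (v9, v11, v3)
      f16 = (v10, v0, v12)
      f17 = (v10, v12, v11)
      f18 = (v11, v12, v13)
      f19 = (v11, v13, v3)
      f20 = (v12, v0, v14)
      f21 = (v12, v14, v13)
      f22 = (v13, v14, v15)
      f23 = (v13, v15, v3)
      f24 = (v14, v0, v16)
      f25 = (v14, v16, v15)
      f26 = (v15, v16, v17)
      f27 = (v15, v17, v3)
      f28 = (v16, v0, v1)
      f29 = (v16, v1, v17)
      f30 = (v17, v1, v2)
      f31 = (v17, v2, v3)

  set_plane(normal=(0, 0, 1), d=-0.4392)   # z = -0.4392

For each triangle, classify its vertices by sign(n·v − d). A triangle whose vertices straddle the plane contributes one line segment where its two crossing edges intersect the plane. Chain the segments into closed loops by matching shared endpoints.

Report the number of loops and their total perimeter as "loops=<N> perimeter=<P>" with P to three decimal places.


loops=1 perimeter=12.938

Straddling triangles (16 of 32):
  (v1,v4,v2) [--+] → (1.69225, 1.01606, -0.4392)–(2.1131, 0, -0.4392)  len=1.0998
  (v2,v4,v5) [+-+] → (1.69225, 1.01606, -0.4392)–(1.4942, 1.4942, -0.4392)  len=0.5175
  (v4,v6,v5) [--+] → (0.478144, 1.91505, -0.4392)–(1.4942, 1.4942, -0.4392)  len=1.0998
  (v5,v6,v7) [+-+] → (0.478144, 1.91505, -0.4392)–(0, 2.1131, -0.4392)  len=0.5175
  (v6,v8,v7) [--+] → (-1.01606, 1.69225, -0.4392)–(0, 2.1131, -0.4392)  len=1.0998
  (v7,v8,v9) [+-+] → (-1.01606, 1.69225, -0.4392)–(-1.4942, 1.4942, -0.4392)  len=0.5175
  (v8,v10,v9) [--+] → (-1.91505, 0.478144, -0.4392)–(-1.4942, 1.4942, -0.4392)  len=1.0998
  (v9,v10,v11) [+-+] → (-1.91505, 0.478144, -0.4392)–(-2.1131, 0, -0.4392)  len=0.5175
  (v10,v12,v11) [--+] → (-1.69225, -1.01606, -0.4392)–(-2.1131, 0, -0.4392)  len=1.0998
  (v11,v12,v13) [+-+] → (-1.69225, -1.01606, -0.4392)–(-1.4942, -1.4942, -0.4392)  len=0.5175
  (v12,v14,v13) [--+] → (-0.478144, -1.91505, -0.4392)–(-1.4942, -1.4942, -0.4392)  len=1.0998
  (v13,v14,v15) [+-+] → (-0.478144, -1.91505, -0.4392)–(0, -2.1131, -0.4392)  len=0.5175
  (v14,v16,v15) [--+] → (1.01606, -1.69225, -0.4392)–(0, -2.1131, -0.4392)  len=1.0998
  (v15,v16,v17) [+-+] → (1.01606, -1.69225, -0.4392)–(1.4942, -1.4942, -0.4392)  len=0.5175
  (v16,v1,v17) [--+] → (1.91505, -0.478144, -0.4392)–(1.4942, -1.4942, -0.4392)  len=1.0998
  (v17,v1,v2) [+-+] → (1.91505, -0.478144, -0.4392)–(2.1131, 0, -0.4392)  len=0.5175

Chained into 1 loop(s):
  loop 1: 16 segments, perimeter = 12.9384
Total perimeter = 12.938


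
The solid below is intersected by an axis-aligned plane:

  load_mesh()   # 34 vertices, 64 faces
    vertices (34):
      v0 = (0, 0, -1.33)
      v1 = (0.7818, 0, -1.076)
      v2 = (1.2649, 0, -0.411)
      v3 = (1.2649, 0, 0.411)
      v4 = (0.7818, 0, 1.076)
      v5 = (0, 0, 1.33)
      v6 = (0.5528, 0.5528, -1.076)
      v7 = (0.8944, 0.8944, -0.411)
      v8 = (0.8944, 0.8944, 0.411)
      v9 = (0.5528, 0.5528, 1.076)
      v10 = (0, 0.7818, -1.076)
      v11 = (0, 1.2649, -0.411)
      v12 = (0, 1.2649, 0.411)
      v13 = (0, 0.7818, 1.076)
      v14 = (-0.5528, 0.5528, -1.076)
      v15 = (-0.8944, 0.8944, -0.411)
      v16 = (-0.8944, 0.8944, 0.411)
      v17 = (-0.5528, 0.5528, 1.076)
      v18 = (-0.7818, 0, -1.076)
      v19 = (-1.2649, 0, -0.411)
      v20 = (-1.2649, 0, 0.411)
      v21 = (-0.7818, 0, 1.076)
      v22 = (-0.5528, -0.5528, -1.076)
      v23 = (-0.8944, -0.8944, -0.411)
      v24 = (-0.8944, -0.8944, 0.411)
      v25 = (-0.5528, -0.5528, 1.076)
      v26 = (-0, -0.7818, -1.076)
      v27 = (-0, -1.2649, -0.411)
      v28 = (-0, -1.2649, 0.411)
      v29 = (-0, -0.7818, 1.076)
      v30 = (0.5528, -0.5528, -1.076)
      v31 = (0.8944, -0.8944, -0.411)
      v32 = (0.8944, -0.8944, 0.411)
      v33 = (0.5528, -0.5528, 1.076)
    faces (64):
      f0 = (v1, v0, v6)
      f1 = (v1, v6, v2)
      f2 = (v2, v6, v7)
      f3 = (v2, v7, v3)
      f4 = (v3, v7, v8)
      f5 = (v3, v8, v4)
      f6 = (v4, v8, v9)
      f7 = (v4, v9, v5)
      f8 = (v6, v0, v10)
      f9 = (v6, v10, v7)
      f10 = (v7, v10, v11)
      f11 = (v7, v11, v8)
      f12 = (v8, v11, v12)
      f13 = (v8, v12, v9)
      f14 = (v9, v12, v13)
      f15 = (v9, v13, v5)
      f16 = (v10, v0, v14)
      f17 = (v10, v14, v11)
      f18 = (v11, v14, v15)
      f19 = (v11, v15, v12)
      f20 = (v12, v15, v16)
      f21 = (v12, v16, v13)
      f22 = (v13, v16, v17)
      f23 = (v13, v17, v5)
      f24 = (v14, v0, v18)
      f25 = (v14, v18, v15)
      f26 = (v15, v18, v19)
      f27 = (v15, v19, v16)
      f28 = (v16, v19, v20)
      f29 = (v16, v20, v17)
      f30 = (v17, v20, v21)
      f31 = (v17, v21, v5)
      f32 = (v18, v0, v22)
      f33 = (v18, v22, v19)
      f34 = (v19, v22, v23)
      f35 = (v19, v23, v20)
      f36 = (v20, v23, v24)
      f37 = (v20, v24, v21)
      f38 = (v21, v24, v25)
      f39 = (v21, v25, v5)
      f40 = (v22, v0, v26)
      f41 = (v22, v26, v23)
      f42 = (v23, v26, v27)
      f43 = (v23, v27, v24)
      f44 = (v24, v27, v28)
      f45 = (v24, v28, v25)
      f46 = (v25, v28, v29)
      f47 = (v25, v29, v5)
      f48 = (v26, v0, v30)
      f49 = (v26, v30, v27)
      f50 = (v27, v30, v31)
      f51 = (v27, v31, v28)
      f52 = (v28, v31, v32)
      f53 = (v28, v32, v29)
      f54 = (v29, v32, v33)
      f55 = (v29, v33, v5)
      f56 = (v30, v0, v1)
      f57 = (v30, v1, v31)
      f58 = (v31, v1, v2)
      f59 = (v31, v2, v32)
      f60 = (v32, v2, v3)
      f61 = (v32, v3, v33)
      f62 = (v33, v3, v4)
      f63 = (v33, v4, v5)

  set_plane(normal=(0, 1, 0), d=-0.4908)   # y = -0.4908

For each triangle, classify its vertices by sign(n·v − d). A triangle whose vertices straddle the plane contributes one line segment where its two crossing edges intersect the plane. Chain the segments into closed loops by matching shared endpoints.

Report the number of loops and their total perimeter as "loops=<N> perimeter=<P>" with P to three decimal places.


Straddling triangles (20 of 64):
  (v18,v0,v22) [++-] → (-0.4908, -0.4908, -1.10449)–(-0.578484, -0.4908, -1.076)  len=0.0922
  (v18,v22,v19) [+-+] → (-0.578484, -0.4908, -1.076)–(-0.632666, -0.4908, -1.00142)  len=0.0922
  (v19,v22,v23) [+--] → (-0.632666, -0.4908, -1.00142)–(-1.06159, -0.4908, -0.411)  len=0.7298
  (v19,v23,v20) [+-+] → (-1.06159, -0.4908, -0.411)–(-1.06159, -0.4908, -0.0400707)  len=0.3709
  (v20,v23,v24) [+--] → (-1.06159, -0.4908, -0.0400707)–(-1.06159, -0.4908, 0.411)  len=0.4511
  (v20,v24,v21) [+-+] → (-1.06159, -0.4908, 0.411)–(-0.843589, -0.4908, 0.711083)  len=0.3709
  (v21,v24,v25) [+--] → (-0.843589, -0.4908, 0.711083)–(-0.578484, -0.4908, 1.076)  len=0.4510
  (v21,v25,v5) [+-+] → (-0.578484, -0.4908, 1.076)–(-0.4908, -0.4908, 1.10449)  len=0.0922
  (v22,v0,v26) [-+-] → (-0.4908, -0.4908, -1.10449)–(0, -0.4908, -1.17054)  len=0.4952
  (v25,v29,v5) [--+] → (0, -0.4908, 1.17054)–(-0.4908, -0.4908, 1.10449)  len=0.4952
  (v26,v0,v30) [-+-] → (0, -0.4908, -1.17054)–(0.4908, -0.4908, -1.10449)  len=0.4952
  (v29,v33,v5) [--+] → (0.4908, -0.4908, 1.10449)–(0, -0.4908, 1.17054)  len=0.4952
  (v30,v0,v1) [-++] → (0.4908, -0.4908, -1.10449)–(0.578484, -0.4908, -1.076)  len=0.0922
  (v30,v1,v31) [-+-] → (0.578484, -0.4908, -1.076)–(0.843589, -0.4908, -0.711083)  len=0.4510
  (v31,v1,v2) [-++] → (0.843589, -0.4908, -0.711083)–(1.06159, -0.4908, -0.411)  len=0.3709
  (v31,v2,v32) [-+-] → (1.06159, -0.4908, -0.411)–(1.06159, -0.4908, 0.0400707)  len=0.4511
  (v32,v2,v3) [-++] → (1.06159, -0.4908, 0.0400707)–(1.06159, -0.4908, 0.411)  len=0.3709
  (v32,v3,v33) [-+-] → (1.06159, -0.4908, 0.411)–(0.632666, -0.4908, 1.00142)  len=0.7298
  (v33,v3,v4) [-++] → (0.632666, -0.4908, 1.00142)–(0.578484, -0.4908, 1.076)  len=0.0922
  (v33,v4,v5) [-++] → (0.578484, -0.4908, 1.076)–(0.4908, -0.4908, 1.10449)  len=0.0922

Chained into 1 loop(s):
  loop 1: 20 segments, perimeter = 7.2815
Total perimeter = 7.282

loops=1 perimeter=7.282


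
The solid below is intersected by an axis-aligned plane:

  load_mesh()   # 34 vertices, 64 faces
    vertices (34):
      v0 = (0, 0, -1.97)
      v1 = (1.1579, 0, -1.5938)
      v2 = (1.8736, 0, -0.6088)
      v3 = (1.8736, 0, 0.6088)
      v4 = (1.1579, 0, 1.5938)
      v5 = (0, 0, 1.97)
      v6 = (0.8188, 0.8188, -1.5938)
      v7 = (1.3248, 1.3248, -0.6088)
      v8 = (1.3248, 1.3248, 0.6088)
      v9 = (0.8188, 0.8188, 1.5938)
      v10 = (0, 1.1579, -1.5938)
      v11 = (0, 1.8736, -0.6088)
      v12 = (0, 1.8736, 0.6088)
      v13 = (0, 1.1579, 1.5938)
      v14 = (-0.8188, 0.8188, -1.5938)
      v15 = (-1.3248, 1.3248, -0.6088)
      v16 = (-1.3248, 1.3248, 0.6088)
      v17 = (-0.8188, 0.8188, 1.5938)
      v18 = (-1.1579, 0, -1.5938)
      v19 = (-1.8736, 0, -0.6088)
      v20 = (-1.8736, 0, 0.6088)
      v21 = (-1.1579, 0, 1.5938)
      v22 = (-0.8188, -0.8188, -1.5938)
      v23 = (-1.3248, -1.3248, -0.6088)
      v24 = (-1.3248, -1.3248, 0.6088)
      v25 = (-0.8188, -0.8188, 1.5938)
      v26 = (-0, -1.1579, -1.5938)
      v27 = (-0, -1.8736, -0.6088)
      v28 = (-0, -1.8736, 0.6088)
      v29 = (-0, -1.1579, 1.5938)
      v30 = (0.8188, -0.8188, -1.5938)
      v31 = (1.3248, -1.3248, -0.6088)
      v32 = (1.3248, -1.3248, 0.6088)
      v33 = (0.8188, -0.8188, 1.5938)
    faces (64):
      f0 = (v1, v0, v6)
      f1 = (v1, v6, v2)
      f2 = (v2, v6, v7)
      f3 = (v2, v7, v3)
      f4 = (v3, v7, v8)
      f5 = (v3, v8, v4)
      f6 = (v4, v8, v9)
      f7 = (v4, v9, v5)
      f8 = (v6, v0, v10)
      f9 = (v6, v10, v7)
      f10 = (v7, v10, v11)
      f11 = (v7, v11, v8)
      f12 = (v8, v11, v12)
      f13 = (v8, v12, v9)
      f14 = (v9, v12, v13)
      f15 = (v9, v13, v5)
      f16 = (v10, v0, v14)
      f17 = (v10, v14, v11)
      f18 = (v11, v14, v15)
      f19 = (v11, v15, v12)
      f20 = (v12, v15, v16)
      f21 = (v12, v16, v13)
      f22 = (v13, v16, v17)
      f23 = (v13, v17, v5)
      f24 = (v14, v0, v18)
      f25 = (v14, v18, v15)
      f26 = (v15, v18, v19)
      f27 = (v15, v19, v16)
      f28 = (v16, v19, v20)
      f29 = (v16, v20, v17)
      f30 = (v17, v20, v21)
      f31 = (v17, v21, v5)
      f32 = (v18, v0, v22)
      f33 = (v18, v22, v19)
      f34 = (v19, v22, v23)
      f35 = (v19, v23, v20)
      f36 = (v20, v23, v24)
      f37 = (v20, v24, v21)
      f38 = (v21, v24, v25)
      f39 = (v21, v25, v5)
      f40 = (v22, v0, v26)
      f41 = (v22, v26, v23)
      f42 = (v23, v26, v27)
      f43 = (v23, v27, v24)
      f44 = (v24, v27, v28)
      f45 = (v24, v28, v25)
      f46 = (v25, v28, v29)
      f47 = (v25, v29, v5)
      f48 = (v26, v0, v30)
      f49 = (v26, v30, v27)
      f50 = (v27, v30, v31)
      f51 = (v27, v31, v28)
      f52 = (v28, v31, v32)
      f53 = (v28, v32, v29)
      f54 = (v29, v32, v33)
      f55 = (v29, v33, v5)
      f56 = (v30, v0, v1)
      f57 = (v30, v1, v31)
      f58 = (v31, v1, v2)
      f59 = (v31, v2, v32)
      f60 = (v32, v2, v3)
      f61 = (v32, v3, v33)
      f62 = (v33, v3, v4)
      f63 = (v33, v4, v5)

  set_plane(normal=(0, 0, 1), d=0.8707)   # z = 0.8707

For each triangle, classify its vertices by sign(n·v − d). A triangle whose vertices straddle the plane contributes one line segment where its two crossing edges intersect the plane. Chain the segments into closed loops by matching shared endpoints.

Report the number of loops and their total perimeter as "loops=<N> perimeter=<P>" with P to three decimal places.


Straddling triangles (16 of 64):
  (v3,v8,v4) [--+] → (1.28042, 0.972551, 0.8707)–(1.6833, 0, 0.8707)  len=1.0527
  (v4,v8,v9) [+-+] → (1.28042, 0.972551, 0.8707)–(1.19026, 1.19026, 0.8707)  len=0.2356
  (v8,v12,v9) [--+] → (0.217709, 1.59314, 0.8707)–(1.19026, 1.19026, 0.8707)  len=1.0527
  (v9,v12,v13) [+-+] → (0.217709, 1.59314, 0.8707)–(0, 1.6833, 0.8707)  len=0.2356
  (v12,v16,v13) [--+] → (-0.972551, 1.28042, 0.8707)–(0, 1.6833, 0.8707)  len=1.0527
  (v13,v16,v17) [+-+] → (-0.972551, 1.28042, 0.8707)–(-1.19026, 1.19026, 0.8707)  len=0.2356
  (v16,v20,v17) [--+] → (-1.59314, 0.217709, 0.8707)–(-1.19026, 1.19026, 0.8707)  len=1.0527
  (v17,v20,v21) [+-+] → (-1.59314, 0.217709, 0.8707)–(-1.6833, 0, 0.8707)  len=0.2356
  (v20,v24,v21) [--+] → (-1.28042, -0.972551, 0.8707)–(-1.6833, 0, 0.8707)  len=1.0527
  (v21,v24,v25) [+-+] → (-1.28042, -0.972551, 0.8707)–(-1.19026, -1.19026, 0.8707)  len=0.2356
  (v24,v28,v25) [--+] → (-0.217709, -1.59314, 0.8707)–(-1.19026, -1.19026, 0.8707)  len=1.0527
  (v25,v28,v29) [+-+] → (-0.217709, -1.59314, 0.8707)–(0, -1.6833, 0.8707)  len=0.2356
  (v28,v32,v29) [--+] → (0.972551, -1.28042, 0.8707)–(0, -1.6833, 0.8707)  len=1.0527
  (v29,v32,v33) [+-+] → (0.972551, -1.28042, 0.8707)–(1.19026, -1.19026, 0.8707)  len=0.2356
  (v32,v3,v33) [--+] → (1.59314, -0.217709, 0.8707)–(1.19026, -1.19026, 0.8707)  len=1.0527
  (v33,v3,v4) [+-+] → (1.59314, -0.217709, 0.8707)–(1.6833, 0, 0.8707)  len=0.2356

Chained into 1 loop(s):
  loop 1: 16 segments, perimeter = 10.3067
Total perimeter = 10.307

loops=1 perimeter=10.307


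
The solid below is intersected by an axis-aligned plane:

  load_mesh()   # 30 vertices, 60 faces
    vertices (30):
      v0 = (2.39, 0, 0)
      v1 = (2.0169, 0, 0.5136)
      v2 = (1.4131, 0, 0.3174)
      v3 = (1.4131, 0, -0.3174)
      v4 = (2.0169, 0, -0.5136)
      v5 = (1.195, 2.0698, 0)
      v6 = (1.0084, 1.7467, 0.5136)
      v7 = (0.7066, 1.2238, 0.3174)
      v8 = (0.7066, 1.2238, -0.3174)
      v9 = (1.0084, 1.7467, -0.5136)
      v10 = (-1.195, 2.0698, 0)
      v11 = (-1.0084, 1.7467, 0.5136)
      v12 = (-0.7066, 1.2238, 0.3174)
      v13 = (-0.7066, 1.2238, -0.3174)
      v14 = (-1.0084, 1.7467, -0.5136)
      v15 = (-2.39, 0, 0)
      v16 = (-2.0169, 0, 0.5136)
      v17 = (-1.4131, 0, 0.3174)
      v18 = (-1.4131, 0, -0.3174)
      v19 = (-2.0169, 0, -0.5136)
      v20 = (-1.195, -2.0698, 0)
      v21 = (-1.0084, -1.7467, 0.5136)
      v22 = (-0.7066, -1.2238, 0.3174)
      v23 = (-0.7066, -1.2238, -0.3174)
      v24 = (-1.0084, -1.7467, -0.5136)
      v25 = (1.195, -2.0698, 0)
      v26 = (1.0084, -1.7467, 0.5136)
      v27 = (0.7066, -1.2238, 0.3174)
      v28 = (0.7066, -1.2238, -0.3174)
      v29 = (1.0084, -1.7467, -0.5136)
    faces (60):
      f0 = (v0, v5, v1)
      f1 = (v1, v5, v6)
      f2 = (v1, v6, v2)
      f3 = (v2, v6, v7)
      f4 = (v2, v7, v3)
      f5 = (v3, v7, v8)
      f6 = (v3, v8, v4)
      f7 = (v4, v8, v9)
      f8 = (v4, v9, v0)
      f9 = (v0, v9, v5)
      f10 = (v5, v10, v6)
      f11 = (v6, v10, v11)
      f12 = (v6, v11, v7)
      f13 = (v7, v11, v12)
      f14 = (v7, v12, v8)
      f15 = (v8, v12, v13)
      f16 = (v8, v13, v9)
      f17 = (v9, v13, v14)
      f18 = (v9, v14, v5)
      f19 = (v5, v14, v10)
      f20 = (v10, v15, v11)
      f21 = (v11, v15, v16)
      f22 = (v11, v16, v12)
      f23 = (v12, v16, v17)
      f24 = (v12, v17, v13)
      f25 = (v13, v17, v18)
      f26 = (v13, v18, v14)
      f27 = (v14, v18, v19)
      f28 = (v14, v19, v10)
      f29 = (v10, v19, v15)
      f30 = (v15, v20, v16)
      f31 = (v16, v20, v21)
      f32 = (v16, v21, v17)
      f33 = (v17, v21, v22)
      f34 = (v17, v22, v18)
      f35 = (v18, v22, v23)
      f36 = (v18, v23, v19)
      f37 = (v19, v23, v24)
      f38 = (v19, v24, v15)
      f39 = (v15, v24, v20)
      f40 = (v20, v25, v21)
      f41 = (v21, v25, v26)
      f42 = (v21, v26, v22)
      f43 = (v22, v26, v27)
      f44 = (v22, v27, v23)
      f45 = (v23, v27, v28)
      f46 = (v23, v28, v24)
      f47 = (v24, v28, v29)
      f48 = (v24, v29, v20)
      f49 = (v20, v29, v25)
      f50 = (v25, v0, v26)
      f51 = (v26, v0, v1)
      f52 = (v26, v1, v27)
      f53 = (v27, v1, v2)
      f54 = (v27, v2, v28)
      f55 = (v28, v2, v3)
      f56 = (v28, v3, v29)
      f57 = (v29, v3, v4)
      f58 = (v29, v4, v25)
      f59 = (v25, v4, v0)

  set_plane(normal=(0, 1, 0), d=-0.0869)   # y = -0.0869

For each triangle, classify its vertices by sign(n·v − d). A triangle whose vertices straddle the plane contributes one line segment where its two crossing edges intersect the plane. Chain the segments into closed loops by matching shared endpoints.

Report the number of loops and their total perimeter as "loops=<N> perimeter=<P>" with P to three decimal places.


Straddling triangles (20 of 60):
  (v15,v20,v16) [+-+] → (-2.33983, -0.0869, 0)–(-1.98239, -0.0869, 0.492037)  len=0.6082
  (v16,v20,v21) [+--] → (-1.98239, -0.0869, 0.492037)–(-1.96673, -0.0869, 0.5136)  len=0.0267
  (v16,v21,v17) [+-+] → (-1.96673, -0.0869, 0.5136)–(-1.39297, -0.0869, 0.327161)  len=0.6033
  (v17,v21,v22) [+--] → (-1.39297, -0.0869, 0.327161)–(-1.36293, -0.0869, 0.3174)  len=0.0316
  (v17,v22,v18) [+-+] → (-1.36293, -0.0869, 0.3174)–(-1.36293, -0.0869, -0.272324)  len=0.5897
  (v18,v22,v23) [+--] → (-1.36293, -0.0869, -0.272324)–(-1.36293, -0.0869, -0.3174)  len=0.0451
  (v18,v23,v19) [+-+] → (-1.36293, -0.0869, -0.3174)–(-1.92386, -0.0869, -0.499668)  len=0.5898
  (v19,v23,v24) [+--] → (-1.92386, -0.0869, -0.499668)–(-1.96673, -0.0869, -0.5136)  len=0.0451
  (v19,v24,v15) [+-+] → (-1.96673, -0.0869, -0.5136)–(-2.32126, -0.0869, -0.0255521)  len=0.6032
  (v15,v24,v20) [+--] → (-2.32126, -0.0869, -0.0255521)–(-2.33983, -0.0869, 0)  len=0.0316
  (v25,v0,v26) [-+-] → (2.33983, -0.0869, 0)–(2.32126, -0.0869, 0.0255521)  len=0.0316
  (v26,v0,v1) [-++] → (2.32126, -0.0869, 0.0255521)–(1.96673, -0.0869, 0.5136)  len=0.6032
  (v26,v1,v27) [-+-] → (1.96673, -0.0869, 0.5136)–(1.92386, -0.0869, 0.499668)  len=0.0451
  (v27,v1,v2) [-++] → (1.92386, -0.0869, 0.499668)–(1.36293, -0.0869, 0.3174)  len=0.5898
  (v27,v2,v28) [-+-] → (1.36293, -0.0869, 0.3174)–(1.36293, -0.0869, 0.272324)  len=0.0451
  (v28,v2,v3) [-++] → (1.36293, -0.0869, 0.272324)–(1.36293, -0.0869, -0.3174)  len=0.5897
  (v28,v3,v29) [-+-] → (1.36293, -0.0869, -0.3174)–(1.39297, -0.0869, -0.327161)  len=0.0316
  (v29,v3,v4) [-++] → (1.39297, -0.0869, -0.327161)–(1.96673, -0.0869, -0.5136)  len=0.6033
  (v29,v4,v25) [-+-] → (1.96673, -0.0869, -0.5136)–(1.98239, -0.0869, -0.492037)  len=0.0267
  (v25,v4,v0) [-++] → (1.98239, -0.0869, -0.492037)–(2.33983, -0.0869, 0)  len=0.6082

Chained into 2 loop(s):
  loop 1: 10 segments, perimeter = 3.1742
  loop 2: 10 segments, perimeter = 3.1742
Total perimeter = 6.348

loops=2 perimeter=6.348


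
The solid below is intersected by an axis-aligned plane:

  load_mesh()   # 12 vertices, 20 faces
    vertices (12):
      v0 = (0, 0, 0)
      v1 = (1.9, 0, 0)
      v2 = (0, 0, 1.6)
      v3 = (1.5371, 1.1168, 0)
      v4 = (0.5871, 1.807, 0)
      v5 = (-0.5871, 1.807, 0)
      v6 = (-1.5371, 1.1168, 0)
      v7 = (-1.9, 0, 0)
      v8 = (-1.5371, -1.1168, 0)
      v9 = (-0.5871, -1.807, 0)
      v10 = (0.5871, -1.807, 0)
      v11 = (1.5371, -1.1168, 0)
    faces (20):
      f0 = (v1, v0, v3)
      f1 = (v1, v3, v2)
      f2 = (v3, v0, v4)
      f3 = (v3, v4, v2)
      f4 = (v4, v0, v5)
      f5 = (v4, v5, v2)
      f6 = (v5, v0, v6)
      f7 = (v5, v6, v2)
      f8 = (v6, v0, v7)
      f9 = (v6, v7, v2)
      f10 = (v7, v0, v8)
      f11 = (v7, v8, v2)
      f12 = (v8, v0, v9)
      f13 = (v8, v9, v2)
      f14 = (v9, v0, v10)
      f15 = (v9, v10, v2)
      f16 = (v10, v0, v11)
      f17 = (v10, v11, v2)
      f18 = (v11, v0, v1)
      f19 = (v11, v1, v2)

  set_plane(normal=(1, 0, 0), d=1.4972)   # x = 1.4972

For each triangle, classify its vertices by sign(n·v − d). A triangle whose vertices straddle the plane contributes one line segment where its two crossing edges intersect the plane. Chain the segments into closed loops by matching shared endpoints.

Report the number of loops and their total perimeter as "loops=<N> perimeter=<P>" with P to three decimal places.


Straddling triangles (8 of 20):
  (v1,v0,v3) [+-+] → (1.4972, 0, 0)–(1.4972, 1.08781, 0)  len=1.0878
  (v1,v3,v2) [++-] → (1.4972, 1.08781, 0.0415328)–(1.4972, 0, 0.3392)  len=1.1278
  (v3,v0,v4) [+--] → (1.4972, 1.08781, 0)–(1.4972, 1.14579, 0)  len=0.0580
  (v3,v4,v2) [+--] → (1.4972, 1.14579, 0)–(1.4972, 1.08781, 0.0415328)  len=0.0713
  (v10,v0,v11) [--+] → (1.4972, -1.08781, 0)–(1.4972, -1.14579, 0)  len=0.0580
  (v10,v11,v2) [-+-] → (1.4972, -1.14579, 0)–(1.4972, -1.08781, 0.0415328)  len=0.0713
  (v11,v0,v1) [+-+] → (1.4972, -1.08781, 0)–(1.4972, 0, 0)  len=1.0878
  (v11,v1,v2) [++-] → (1.4972, 0, 0.3392)–(1.4972, -1.08781, 0.0415328)  len=1.1278

Chained into 1 loop(s):
  loop 1: 8 segments, perimeter = 4.6898
Total perimeter = 4.690

loops=1 perimeter=4.690


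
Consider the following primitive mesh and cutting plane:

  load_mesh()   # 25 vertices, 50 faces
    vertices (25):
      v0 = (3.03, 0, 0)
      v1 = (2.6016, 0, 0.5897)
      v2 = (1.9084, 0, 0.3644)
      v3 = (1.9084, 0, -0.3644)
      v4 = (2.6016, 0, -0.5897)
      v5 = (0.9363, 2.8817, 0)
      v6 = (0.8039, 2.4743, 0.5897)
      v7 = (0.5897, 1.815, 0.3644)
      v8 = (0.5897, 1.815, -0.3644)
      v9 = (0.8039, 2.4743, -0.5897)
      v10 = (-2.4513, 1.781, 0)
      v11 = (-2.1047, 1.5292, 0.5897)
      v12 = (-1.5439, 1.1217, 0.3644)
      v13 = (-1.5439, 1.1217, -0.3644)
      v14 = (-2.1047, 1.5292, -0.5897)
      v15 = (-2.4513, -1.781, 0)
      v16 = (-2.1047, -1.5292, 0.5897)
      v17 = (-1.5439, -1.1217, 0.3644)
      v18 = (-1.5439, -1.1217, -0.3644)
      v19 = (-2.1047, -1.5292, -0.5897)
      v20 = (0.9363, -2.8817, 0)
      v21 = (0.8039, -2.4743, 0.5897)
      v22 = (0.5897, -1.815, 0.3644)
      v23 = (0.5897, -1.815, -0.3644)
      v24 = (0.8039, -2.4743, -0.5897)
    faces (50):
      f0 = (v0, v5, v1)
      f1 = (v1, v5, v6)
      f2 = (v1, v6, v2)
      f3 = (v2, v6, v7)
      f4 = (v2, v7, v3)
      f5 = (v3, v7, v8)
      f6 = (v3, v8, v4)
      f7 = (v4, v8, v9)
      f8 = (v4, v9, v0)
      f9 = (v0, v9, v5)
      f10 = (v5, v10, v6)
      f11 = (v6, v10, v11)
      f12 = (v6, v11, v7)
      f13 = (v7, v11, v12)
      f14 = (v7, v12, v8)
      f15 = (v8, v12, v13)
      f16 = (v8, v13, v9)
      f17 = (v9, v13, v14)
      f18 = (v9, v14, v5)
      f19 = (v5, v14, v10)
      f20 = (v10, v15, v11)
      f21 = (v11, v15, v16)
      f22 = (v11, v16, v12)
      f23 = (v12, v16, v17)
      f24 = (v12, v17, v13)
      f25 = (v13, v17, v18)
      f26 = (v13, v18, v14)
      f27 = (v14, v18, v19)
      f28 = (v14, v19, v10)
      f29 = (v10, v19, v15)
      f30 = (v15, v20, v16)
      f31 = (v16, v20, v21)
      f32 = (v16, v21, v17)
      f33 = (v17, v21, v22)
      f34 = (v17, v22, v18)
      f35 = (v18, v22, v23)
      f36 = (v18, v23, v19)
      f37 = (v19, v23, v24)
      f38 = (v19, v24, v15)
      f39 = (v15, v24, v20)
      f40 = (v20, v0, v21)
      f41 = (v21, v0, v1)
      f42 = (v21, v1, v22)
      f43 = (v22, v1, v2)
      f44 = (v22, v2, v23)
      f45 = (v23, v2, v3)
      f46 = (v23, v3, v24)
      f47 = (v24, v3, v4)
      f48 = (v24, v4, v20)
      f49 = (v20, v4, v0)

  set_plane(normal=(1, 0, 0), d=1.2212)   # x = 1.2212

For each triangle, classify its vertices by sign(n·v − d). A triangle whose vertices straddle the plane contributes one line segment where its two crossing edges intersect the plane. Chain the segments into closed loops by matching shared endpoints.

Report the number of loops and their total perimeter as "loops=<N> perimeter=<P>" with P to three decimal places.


loops=2 perimeter=8.715

Straddling triangles (20 of 50):
  (v0,v5,v1) [+-+] → (1.2212, 2.48957, 0)–(1.2212, 2.3887, 0.100886)  len=0.1427
  (v1,v5,v6) [+--] → (1.2212, 2.3887, 0.100886)–(1.2212, 1.89994, 0.5897)  len=0.6912
  (v1,v6,v2) [+-+] → (1.2212, 1.89994, 0.5897)–(1.2212, 1.53946, 0.504578)  len=0.3704
  (v2,v6,v7) [+--] → (1.2212, 1.53946, 0.504578)–(1.2212, 0.945832, 0.3644)  len=0.6100
  (v2,v7,v3) [+-+] → (1.2212, 0.945832, 0.3644)–(1.2212, 0.945832, 0.0153917)  len=0.3490
  (v3,v7,v8) [+--] → (1.2212, 0.945832, 0.0153917)–(1.2212, 0.945832, -0.3644)  len=0.3798
  (v3,v8,v4) [+-+] → (1.2212, 0.945832, -0.3644)–(1.2212, 1.2453, -0.435118)  len=0.3077
  (v4,v8,v9) [+--] → (1.2212, 1.2453, -0.435118)–(1.2212, 1.89994, -0.5897)  len=0.6726
  (v4,v9,v0) [+-+] → (1.2212, 1.89994, -0.5897)–(1.2212, 2.01047, -0.479156)  len=0.1563
  (v0,v9,v5) [+--] → (1.2212, 2.01047, -0.479156)–(1.2212, 2.48957, 0)  len=0.6776
  (v20,v0,v21) [-+-] → (1.2212, -2.48957, 0)–(1.2212, -2.01047, 0.479156)  len=0.6776
  (v21,v0,v1) [-++] → (1.2212, -2.01047, 0.479156)–(1.2212, -1.89994, 0.5897)  len=0.1563
  (v21,v1,v22) [-+-] → (1.2212, -1.89994, 0.5897)–(1.2212, -1.2453, 0.435118)  len=0.6726
  (v22,v1,v2) [-++] → (1.2212, -1.2453, 0.435118)–(1.2212, -0.945832, 0.3644)  len=0.3077
  (v22,v2,v23) [-+-] → (1.2212, -0.945832, 0.3644)–(1.2212, -0.945832, -0.0153917)  len=0.3798
  (v23,v2,v3) [-++] → (1.2212, -0.945832, -0.0153917)–(1.2212, -0.945832, -0.3644)  len=0.3490
  (v23,v3,v24) [-+-] → (1.2212, -0.945832, -0.3644)–(1.2212, -1.53946, -0.504578)  len=0.6100
  (v24,v3,v4) [-++] → (1.2212, -1.53946, -0.504578)–(1.2212, -1.89994, -0.5897)  len=0.3704
  (v24,v4,v20) [-+-] → (1.2212, -1.89994, -0.5897)–(1.2212, -2.3887, -0.100886)  len=0.6912
  (v20,v4,v0) [-++] → (1.2212, -2.3887, -0.100886)–(1.2212, -2.48957, 0)  len=0.1427

Chained into 2 loop(s):
  loop 1: 10 segments, perimeter = 4.3573
  loop 2: 10 segments, perimeter = 4.3573
Total perimeter = 8.715


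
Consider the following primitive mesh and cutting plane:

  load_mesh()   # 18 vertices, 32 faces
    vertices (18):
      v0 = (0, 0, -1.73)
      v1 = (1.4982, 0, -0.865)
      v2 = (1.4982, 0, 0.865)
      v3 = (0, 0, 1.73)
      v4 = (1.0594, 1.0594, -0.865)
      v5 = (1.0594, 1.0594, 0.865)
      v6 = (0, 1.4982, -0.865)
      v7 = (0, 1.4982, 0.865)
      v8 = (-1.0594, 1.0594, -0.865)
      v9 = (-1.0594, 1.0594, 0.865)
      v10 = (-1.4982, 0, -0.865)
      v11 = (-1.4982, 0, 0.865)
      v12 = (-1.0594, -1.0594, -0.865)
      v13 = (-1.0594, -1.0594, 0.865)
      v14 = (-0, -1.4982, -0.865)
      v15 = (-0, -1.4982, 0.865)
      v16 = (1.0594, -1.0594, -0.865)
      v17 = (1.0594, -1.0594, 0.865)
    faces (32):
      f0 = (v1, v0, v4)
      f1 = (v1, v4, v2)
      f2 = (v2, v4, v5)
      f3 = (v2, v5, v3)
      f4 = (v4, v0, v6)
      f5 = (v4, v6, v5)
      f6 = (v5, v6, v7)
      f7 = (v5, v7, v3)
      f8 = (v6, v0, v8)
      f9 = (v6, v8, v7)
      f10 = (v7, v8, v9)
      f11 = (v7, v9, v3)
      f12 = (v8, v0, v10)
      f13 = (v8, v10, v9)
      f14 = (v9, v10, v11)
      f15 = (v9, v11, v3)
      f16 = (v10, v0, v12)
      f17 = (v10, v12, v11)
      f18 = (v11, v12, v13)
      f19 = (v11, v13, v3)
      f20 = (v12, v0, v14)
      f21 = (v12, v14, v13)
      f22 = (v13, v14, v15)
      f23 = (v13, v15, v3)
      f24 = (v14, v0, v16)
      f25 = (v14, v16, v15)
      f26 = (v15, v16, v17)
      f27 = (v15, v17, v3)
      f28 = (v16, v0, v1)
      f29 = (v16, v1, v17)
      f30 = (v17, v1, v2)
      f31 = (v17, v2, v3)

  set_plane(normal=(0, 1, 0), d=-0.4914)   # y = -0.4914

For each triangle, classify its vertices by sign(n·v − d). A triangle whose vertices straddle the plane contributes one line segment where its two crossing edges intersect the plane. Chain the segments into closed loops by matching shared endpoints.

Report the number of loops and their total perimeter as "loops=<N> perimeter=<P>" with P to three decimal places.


Straddling triangles (12 of 32):
  (v10,v0,v12) [++-] → (-0.4914, -0.4914, -1.32877)–(-1.29466, -0.4914, -0.865)  len=0.9275
  (v10,v12,v11) [+-+] → (-1.29466, -0.4914, -0.865)–(-1.29466, -0.4914, 0.0625439)  len=0.9275
  (v11,v12,v13) [+--] → (-1.29466, -0.4914, 0.0625439)–(-1.29466, -0.4914, 0.865)  len=0.8025
  (v11,v13,v3) [+-+] → (-1.29466, -0.4914, 0.865)–(-0.4914, -0.4914, 1.32877)  len=0.9275
  (v12,v0,v14) [-+-] → (-0.4914, -0.4914, -1.32877)–(0, -0.4914, -1.44629)  len=0.5053
  (v13,v15,v3) [--+] → (0, -0.4914, 1.44629)–(-0.4914, -0.4914, 1.32877)  len=0.5053
  (v14,v0,v16) [-+-] → (0, -0.4914, -1.44629)–(0.4914, -0.4914, -1.32877)  len=0.5053
  (v15,v17,v3) [--+] → (0.4914, -0.4914, 1.32877)–(0, -0.4914, 1.44629)  len=0.5053
  (v16,v0,v1) [-++] → (0.4914, -0.4914, -1.32877)–(1.29466, -0.4914, -0.865)  len=0.9275
  (v16,v1,v17) [-+-] → (1.29466, -0.4914, -0.865)–(1.29466, -0.4914, -0.0625439)  len=0.8025
  (v17,v1,v2) [-++] → (1.29466, -0.4914, -0.0625439)–(1.29466, -0.4914, 0.865)  len=0.9275
  (v17,v2,v3) [-++] → (1.29466, -0.4914, 0.865)–(0.4914, -0.4914, 1.32877)  len=0.9275

Chained into 1 loop(s):
  loop 1: 12 segments, perimeter = 9.1912
Total perimeter = 9.191

loops=1 perimeter=9.191


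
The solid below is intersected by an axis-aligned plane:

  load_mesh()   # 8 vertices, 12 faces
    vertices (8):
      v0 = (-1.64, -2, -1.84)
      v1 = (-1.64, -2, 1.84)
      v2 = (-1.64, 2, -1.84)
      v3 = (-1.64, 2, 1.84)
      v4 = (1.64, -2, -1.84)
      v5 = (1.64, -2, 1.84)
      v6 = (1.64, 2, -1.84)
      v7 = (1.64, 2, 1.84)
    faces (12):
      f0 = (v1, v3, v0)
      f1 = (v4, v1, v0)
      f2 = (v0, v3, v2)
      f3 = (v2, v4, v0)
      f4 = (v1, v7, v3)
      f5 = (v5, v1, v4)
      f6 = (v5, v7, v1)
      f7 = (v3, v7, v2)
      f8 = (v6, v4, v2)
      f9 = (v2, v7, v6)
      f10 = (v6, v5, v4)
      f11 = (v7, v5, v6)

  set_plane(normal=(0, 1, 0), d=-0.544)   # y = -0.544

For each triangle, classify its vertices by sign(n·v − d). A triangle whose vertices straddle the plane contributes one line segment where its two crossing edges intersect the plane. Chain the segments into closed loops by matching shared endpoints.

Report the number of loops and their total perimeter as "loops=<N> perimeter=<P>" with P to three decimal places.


Straddling triangles (8 of 12):
  (v1,v3,v0) [-+-] → (-1.64, -0.544, 1.84)–(-1.64, -0.544, -0.50048)  len=2.3405
  (v0,v3,v2) [-++] → (-1.64, -0.544, -0.50048)–(-1.64, -0.544, -1.84)  len=1.3395
  (v2,v4,v0) [+--] → (0.44608, -0.544, -1.84)–(-1.64, -0.544, -1.84)  len=2.0861
  (v1,v7,v3) [-++] → (-0.44608, -0.544, 1.84)–(-1.64, -0.544, 1.84)  len=1.1939
  (v5,v7,v1) [-+-] → (1.64, -0.544, 1.84)–(-0.44608, -0.544, 1.84)  len=2.0861
  (v6,v4,v2) [+-+] → (1.64, -0.544, -1.84)–(0.44608, -0.544, -1.84)  len=1.1939
  (v6,v5,v4) [+--] → (1.64, -0.544, 0.50048)–(1.64, -0.544, -1.84)  len=2.3405
  (v7,v5,v6) [+-+] → (1.64, -0.544, 1.84)–(1.64, -0.544, 0.50048)  len=1.3395

Chained into 1 loop(s):
  loop 1: 8 segments, perimeter = 13.9200
Total perimeter = 13.920

loops=1 perimeter=13.920


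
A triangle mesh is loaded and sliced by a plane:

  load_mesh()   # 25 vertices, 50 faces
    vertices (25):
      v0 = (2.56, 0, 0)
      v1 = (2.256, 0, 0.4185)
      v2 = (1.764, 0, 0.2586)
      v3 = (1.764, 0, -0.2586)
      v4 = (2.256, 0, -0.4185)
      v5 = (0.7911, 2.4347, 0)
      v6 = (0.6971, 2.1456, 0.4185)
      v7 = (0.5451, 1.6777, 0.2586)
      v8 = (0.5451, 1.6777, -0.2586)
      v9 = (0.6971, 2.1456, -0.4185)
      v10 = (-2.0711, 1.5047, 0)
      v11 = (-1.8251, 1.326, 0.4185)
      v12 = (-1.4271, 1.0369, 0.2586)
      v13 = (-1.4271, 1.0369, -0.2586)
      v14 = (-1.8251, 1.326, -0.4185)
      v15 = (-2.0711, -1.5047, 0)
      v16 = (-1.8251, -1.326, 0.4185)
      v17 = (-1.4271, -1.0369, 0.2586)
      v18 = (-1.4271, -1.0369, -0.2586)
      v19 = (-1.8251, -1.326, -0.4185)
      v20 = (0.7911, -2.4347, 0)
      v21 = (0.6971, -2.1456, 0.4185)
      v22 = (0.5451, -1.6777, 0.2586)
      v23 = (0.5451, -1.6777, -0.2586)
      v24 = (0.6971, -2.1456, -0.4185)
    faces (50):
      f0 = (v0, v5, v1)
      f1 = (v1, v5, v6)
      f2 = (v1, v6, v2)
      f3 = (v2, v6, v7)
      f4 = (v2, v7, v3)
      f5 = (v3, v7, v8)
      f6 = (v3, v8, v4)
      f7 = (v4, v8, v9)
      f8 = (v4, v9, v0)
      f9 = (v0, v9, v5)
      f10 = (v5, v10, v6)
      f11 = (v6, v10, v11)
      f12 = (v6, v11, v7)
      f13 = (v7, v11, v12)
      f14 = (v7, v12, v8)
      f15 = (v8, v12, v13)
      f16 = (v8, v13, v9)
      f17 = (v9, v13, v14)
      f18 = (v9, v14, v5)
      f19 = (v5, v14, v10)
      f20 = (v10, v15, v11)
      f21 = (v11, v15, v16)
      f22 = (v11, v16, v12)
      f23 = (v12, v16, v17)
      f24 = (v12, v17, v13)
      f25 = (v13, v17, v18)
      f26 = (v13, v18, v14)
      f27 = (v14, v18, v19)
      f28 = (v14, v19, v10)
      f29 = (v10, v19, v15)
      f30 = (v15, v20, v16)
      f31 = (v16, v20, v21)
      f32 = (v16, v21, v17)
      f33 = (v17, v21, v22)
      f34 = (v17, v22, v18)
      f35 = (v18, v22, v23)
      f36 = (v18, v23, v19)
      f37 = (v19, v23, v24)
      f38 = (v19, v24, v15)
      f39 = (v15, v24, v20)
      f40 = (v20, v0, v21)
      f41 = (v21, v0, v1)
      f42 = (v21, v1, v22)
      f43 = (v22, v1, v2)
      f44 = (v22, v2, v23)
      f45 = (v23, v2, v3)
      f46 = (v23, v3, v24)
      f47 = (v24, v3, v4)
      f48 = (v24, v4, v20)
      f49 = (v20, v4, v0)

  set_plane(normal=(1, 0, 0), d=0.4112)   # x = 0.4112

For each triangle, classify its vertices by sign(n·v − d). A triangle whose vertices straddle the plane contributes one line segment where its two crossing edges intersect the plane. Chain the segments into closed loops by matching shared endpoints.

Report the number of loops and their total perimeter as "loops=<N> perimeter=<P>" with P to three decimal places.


loops=2 perimeter=4.794

Straddling triangles (20 of 50):
  (v5,v10,v6) [+-+] → (0.4112, 2.31126, 0)–(0.4112, 2.07941, 0.375277)  len=0.4411
  (v6,v10,v11) [+--] → (0.4112, 2.07941, 0.375277)–(0.4112, 2.0527, 0.4185)  len=0.0508
  (v6,v11,v7) [+-+] → (0.4112, 2.0527, 0.4185)–(0.4112, 1.65783, 0.267633)  len=0.4227
  (v7,v11,v12) [+--] → (0.4112, 1.65783, 0.267633)–(0.4112, 1.63419, 0.2586)  len=0.0253
  (v7,v12,v8) [+-+] → (0.4112, 1.63419, 0.2586)–(0.4112, 1.63419, -0.223485)  len=0.4821
  (v8,v12,v13) [+--] → (0.4112, 1.63419, -0.223485)–(0.4112, 1.63419, -0.2586)  len=0.0351
  (v8,v13,v9) [+-+] → (0.4112, 1.63419, -0.2586)–(0.4112, 1.99638, -0.396979)  len=0.3877
  (v9,v13,v14) [+--] → (0.4112, 1.99638, -0.396979)–(0.4112, 2.0527, -0.4185)  len=0.0603
  (v9,v14,v5) [+-+] → (0.4112, 2.0527, -0.4185)–(0.4112, 2.2737, -0.0607706)  len=0.4205
  (v5,v14,v10) [+--] → (0.4112, 2.2737, -0.0607706)–(0.4112, 2.31126, 0)  len=0.0714
  (v15,v20,v16) [-+-] → (0.4112, -2.31126, 0)–(0.4112, -2.2737, 0.0607706)  len=0.0714
  (v16,v20,v21) [-++] → (0.4112, -2.2737, 0.0607706)–(0.4112, -2.0527, 0.4185)  len=0.4205
  (v16,v21,v17) [-+-] → (0.4112, -2.0527, 0.4185)–(0.4112, -1.99638, 0.396979)  len=0.0603
  (v17,v21,v22) [-++] → (0.4112, -1.99638, 0.396979)–(0.4112, -1.63419, 0.2586)  len=0.3877
  (v17,v22,v18) [-+-] → (0.4112, -1.63419, 0.2586)–(0.4112, -1.63419, 0.223485)  len=0.0351
  (v18,v22,v23) [-++] → (0.4112, -1.63419, 0.223485)–(0.4112, -1.63419, -0.2586)  len=0.4821
  (v18,v23,v19) [-+-] → (0.4112, -1.63419, -0.2586)–(0.4112, -1.65783, -0.267633)  len=0.0253
  (v19,v23,v24) [-++] → (0.4112, -1.65783, -0.267633)–(0.4112, -2.0527, -0.4185)  len=0.4227
  (v19,v24,v15) [-+-] → (0.4112, -2.0527, -0.4185)–(0.4112, -2.07941, -0.375277)  len=0.0508
  (v15,v24,v20) [-++] → (0.4112, -2.07941, -0.375277)–(0.4112, -2.31126, 0)  len=0.4411

Chained into 2 loop(s):
  loop 1: 10 segments, perimeter = 2.3971
  loop 2: 10 segments, perimeter = 2.3971
Total perimeter = 4.794
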